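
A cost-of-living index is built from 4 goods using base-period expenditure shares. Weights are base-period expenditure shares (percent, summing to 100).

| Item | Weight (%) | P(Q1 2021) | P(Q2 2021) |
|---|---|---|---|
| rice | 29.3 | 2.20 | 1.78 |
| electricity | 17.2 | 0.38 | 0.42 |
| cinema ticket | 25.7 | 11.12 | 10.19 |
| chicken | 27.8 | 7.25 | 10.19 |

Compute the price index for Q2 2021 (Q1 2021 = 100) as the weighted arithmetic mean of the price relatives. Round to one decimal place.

rice: 29.3 × (1.78/2.20) = 29.3 × 0.809091 = 23.7064
electricity: 17.2 × (0.42/0.38) = 17.2 × 1.105263 = 19.0105
cinema ticket: 25.7 × (10.19/11.12) = 25.7 × 0.916367 = 23.5506
chicken: 27.8 × (10.19/7.25) = 27.8 × 1.405517 = 39.0734
Index = Σ wᵢ·(p₁ᵢ/p₀ᵢ) = 23.7064 + 19.0105 + 23.5506 + 39.0734 = 105.3409

105.3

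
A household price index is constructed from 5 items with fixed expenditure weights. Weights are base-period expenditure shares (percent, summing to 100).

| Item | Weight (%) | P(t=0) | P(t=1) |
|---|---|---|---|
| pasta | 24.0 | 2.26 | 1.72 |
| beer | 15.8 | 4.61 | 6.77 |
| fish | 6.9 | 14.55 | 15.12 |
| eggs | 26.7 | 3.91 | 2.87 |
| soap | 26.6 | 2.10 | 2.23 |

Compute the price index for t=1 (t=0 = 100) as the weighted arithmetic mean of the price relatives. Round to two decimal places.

pasta: 24.0 × (1.72/2.26) = 24.0 × 0.761062 = 18.2655
beer: 15.8 × (6.77/4.61) = 15.8 × 1.468547 = 23.2030
fish: 6.9 × (15.12/14.55) = 6.9 × 1.039175 = 7.1703
eggs: 26.7 × (2.87/3.91) = 26.7 × 0.734015 = 19.5982
soap: 26.6 × (2.23/2.10) = 26.6 × 1.061905 = 28.2467
Index = Σ wᵢ·(p₁ᵢ/p₀ᵢ) = 18.2655 + 23.2030 + 7.1703 + 19.5982 + 28.2467 = 96.4837

96.48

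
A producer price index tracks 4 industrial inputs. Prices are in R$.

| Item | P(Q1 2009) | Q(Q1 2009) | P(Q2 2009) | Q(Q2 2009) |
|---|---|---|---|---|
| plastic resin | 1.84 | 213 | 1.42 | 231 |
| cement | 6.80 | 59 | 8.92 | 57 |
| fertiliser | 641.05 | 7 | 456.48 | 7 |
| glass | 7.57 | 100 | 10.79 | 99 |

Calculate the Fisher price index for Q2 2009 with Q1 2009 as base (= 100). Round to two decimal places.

Laspeyres component (base-period weights):
ΣP(Q2 2009)Q(Q1 2009) = 1.42×213 + 8.92×59 + 456.48×7 + 10.79×100 = 302.46 + 526.28 + 3195.36 + 1079 = 5103.1
ΣP(Q1 2009)Q(Q1 2009) = 1.84×213 + 6.80×59 + 641.05×7 + 7.57×100 = 391.92 + 401.2 + 4487.35 + 757 = 6037.47
L = 5103.1 / 6037.47 × 100 = 84.5238
Paasche component (current-period weights):
ΣP(Q2 2009)Q(Q2 2009) = 1.42×231 + 8.92×57 + 456.48×7 + 10.79×99 = 328.02 + 508.44 + 3195.36 + 1068.21 = 5100.03
ΣP(Q1 2009)Q(Q2 2009) = 1.84×231 + 6.80×57 + 641.05×7 + 7.57×99 = 425.04 + 387.6 + 4487.35 + 749.43 = 6049.42
P = 5100.03 / 6049.42 × 100 = 84.3061
Fisher = √(L × P) = √(84.5238 × 84.3061) = 84.4149

84.41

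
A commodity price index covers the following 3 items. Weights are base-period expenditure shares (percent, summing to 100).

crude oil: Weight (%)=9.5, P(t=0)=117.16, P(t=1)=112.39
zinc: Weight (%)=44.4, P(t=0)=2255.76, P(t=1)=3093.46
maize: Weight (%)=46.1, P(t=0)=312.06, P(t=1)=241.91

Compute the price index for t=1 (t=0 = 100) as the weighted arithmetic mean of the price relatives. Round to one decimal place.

crude oil: 9.5 × (112.39/117.16) = 9.5 × 0.959286 = 9.1132
zinc: 44.4 × (3093.46/2255.76) = 44.4 × 1.371360 = 60.8884
maize: 46.1 × (241.91/312.06) = 46.1 × 0.775203 = 35.7369
Index = Σ wᵢ·(p₁ᵢ/p₀ᵢ) = 9.1132 + 60.8884 + 35.7369 = 105.7385

105.7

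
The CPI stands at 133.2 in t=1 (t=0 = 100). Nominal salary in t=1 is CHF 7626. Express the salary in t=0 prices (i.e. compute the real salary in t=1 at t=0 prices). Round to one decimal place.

5725.2

Real = Nominal ÷ (Index/100) = 7626 ÷ (133.2/100)
     = 7626 ÷ 1.332 = 5725.2252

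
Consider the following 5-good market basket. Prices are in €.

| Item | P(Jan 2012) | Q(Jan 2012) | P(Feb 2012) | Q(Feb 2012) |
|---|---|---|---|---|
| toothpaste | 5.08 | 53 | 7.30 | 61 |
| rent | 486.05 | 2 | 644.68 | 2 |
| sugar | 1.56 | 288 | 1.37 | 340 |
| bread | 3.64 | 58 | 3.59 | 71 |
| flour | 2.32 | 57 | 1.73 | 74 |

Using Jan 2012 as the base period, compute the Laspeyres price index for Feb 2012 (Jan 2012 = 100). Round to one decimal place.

Laspeyres price index uses base-period quantities as weights.
ΣP(Feb 2012)·Q(Jan 2012) = 7.30×53 + 644.68×2 + 1.37×288 + 3.59×58 + 1.73×57 = 386.9 + 1289.36 + 394.56 + 208.22 + 98.61 = 2377.65
ΣP(Jan 2012)·Q(Jan 2012) = 5.08×53 + 486.05×2 + 1.56×288 + 3.64×58 + 2.32×57 = 269.24 + 972.1 + 449.28 + 211.12 + 132.24 = 2033.98
Index = 2377.65 / 2033.98 × 100 = 116.8964

116.9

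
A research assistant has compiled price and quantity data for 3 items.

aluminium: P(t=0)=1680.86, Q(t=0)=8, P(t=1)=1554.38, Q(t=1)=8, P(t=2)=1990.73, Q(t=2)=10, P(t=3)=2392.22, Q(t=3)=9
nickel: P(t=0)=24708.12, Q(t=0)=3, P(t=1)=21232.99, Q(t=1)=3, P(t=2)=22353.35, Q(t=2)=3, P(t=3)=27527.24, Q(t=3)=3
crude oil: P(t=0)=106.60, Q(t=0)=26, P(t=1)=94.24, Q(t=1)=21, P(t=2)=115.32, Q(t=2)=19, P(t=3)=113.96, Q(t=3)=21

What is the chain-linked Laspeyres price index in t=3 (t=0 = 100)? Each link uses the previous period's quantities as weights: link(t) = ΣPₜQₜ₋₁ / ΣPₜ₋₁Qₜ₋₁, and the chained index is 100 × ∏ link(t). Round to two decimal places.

115.92

Link t=0→t=1:
ΣP(t=1)Q(t=0) = 1554.38×8 + 21232.99×3 + 94.24×26 = 12435.04 + 63698.97 + 2450.24 = 78584.25
ΣP(t=0)Q(t=0) = 1680.86×8 + 24708.12×3 + 106.60×26 = 13446.88 + 74124.36 + 2771.6 = 90342.84
link = 78584.25/90342.84 = 0.869845
Link t=1→t=2:
ΣP(t=2)Q(t=1) = 1990.73×8 + 22353.35×3 + 115.32×21 = 15925.84 + 67060.05 + 2421.72 = 85407.61
ΣP(t=1)Q(t=1) = 1554.38×8 + 21232.99×3 + 94.24×21 = 12435.04 + 63698.97 + 1979.04 = 78113.05
link = 85407.61/78113.05 = 1.093385
Link t=2→t=3:
ΣP(t=3)Q(t=2) = 2392.22×10 + 27527.24×3 + 113.96×19 = 23922.2 + 82581.72 + 2165.24 = 108669.16
ΣP(t=2)Q(t=2) = 1990.73×10 + 22353.35×3 + 115.32×19 = 19907.3 + 67060.05 + 2191.08 = 89158.43
link = 108669.16/89158.43 = 1.218832
Chained index = 100 × 0.869845 × 1.093385 × 1.218832 = 115.9201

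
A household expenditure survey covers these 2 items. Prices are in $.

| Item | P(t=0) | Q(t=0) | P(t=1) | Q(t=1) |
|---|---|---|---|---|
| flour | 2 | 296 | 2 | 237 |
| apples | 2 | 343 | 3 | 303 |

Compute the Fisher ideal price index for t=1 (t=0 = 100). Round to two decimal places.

127.45

Laspeyres component (base-period weights):
ΣP(t=1)Q(t=0) = 2×296 + 3×343 = 592 + 1029 = 1621
ΣP(t=0)Q(t=0) = 2×296 + 2×343 = 592 + 686 = 1278
L = 1621 / 1278 × 100 = 126.8388
Paasche component (current-period weights):
ΣP(t=1)Q(t=1) = 2×237 + 3×303 = 474 + 909 = 1383
ΣP(t=0)Q(t=1) = 2×237 + 2×303 = 474 + 606 = 1080
P = 1383 / 1080 × 100 = 128.0556
Fisher = √(L × P) = √(126.8388 × 128.0556) = 127.4457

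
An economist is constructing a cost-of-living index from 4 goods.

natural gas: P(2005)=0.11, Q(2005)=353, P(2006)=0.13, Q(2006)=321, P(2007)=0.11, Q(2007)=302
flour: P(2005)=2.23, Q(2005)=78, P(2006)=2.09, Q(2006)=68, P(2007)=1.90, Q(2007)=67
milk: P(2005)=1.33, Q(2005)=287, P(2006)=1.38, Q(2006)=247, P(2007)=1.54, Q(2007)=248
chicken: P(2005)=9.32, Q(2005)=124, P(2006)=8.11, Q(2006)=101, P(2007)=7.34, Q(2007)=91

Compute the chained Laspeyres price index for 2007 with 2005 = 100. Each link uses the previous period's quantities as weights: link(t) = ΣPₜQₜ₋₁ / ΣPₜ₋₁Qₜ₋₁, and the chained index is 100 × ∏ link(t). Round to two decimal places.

88.08

Link 2005→2006:
ΣP(2006)Q(2005) = 0.13×353 + 2.09×78 + 1.38×287 + 8.11×124 = 45.89 + 163.02 + 396.06 + 1005.64 = 1610.61
ΣP(2005)Q(2005) = 0.11×353 + 2.23×78 + 1.33×287 + 9.32×124 = 38.83 + 173.94 + 381.71 + 1155.68 = 1750.16
link = 1610.61/1750.16 = 0.920264
Link 2006→2007:
ΣP(2007)Q(2006) = 0.11×321 + 1.90×68 + 1.54×247 + 7.34×101 = 35.31 + 129.2 + 380.38 + 741.34 = 1286.23
ΣP(2006)Q(2006) = 0.13×321 + 2.09×68 + 1.38×247 + 8.11×101 = 41.73 + 142.12 + 340.86 + 819.11 = 1343.82
link = 1286.23/1343.82 = 0.957145
Chained index = 100 × 0.920264 × 0.957145 = 88.0826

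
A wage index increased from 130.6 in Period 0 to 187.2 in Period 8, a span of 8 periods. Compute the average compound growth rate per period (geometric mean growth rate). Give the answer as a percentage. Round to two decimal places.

Growth factor = (187.2/130.6)^(1/8) = (1.433384)^(1/8) = 1.046033
Growth rate = 1.046033 − 1 = 0.046033 = 4.6033%

4.60%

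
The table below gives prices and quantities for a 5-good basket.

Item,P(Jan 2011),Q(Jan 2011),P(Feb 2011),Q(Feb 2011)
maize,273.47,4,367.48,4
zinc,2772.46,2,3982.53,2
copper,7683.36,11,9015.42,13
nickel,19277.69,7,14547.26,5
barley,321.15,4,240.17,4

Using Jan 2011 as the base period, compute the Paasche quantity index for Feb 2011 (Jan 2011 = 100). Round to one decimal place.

Paasche quantity index uses current-period prices as weights.
ΣP(Feb 2011)·Q(Feb 2011) = 367.48×4 + 3982.53×2 + 9015.42×13 + 14547.26×5 + 240.17×4 = 1469.92 + 7965.06 + 117200.46 + 72736.3 + 960.68 = 200332.42
ΣP(Feb 2011)·Q(Jan 2011) = 367.48×4 + 3982.53×2 + 9015.42×11 + 14547.26×7 + 240.17×4 = 1469.92 + 7965.06 + 99169.62 + 101830.82 + 960.68 = 211396.1
Index = 200332.42 / 211396.1 × 100 = 94.7664

94.8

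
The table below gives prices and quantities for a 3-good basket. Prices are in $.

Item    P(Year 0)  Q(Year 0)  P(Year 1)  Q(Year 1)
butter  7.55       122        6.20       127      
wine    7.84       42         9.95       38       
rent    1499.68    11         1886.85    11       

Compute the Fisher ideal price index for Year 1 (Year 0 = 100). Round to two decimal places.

Laspeyres component (base-period weights):
ΣP(Year 1)Q(Year 0) = 6.20×122 + 9.95×42 + 1886.85×11 = 756.4 + 417.9 + 20755.35 = 21929.65
ΣP(Year 0)Q(Year 0) = 7.55×122 + 7.84×42 + 1499.68×11 = 921.1 + 329.28 + 16496.48 = 17746.86
L = 21929.65 / 17746.86 × 100 = 123.5692
Paasche component (current-period weights):
ΣP(Year 1)Q(Year 1) = 6.20×127 + 9.95×38 + 1886.85×11 = 787.4 + 378.1 + 20755.35 = 21920.85
ΣP(Year 0)Q(Year 1) = 7.55×127 + 7.84×38 + 1499.68×11 = 958.85 + 297.92 + 16496.48 = 17753.25
P = 21920.85 / 17753.25 × 100 = 123.4751
Fisher = √(L × P) = √(123.5692 × 123.4751) = 123.5222

123.52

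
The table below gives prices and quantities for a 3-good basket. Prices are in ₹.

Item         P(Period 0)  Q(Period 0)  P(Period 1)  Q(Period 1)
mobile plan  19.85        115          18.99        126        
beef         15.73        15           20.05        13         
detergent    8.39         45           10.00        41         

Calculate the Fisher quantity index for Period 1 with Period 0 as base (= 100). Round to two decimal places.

Laspeyres component (base-period weights):
ΣP(Period 0)Q(Period 1) = 19.85×126 + 15.73×13 + 8.39×41 = 2501.1 + 204.49 + 343.99 = 3049.58
ΣP(Period 0)Q(Period 0) = 19.85×115 + 15.73×15 + 8.39×45 = 2282.75 + 235.95 + 377.55 = 2896.25
L = 3049.58 / 2896.25 × 100 = 105.2941
Paasche component (current-period weights):
ΣP(Period 1)Q(Period 1) = 18.99×126 + 20.05×13 + 10.00×41 = 2392.74 + 260.65 + 410 = 3063.39
ΣP(Period 1)Q(Period 0) = 18.99×115 + 20.05×15 + 10.00×45 = 2183.85 + 300.75 + 450 = 2934.6
P = 3063.39 / 2934.6 × 100 = 104.3887
Fisher = √(L × P) = √(105.2941 × 104.3887) = 104.8404

104.84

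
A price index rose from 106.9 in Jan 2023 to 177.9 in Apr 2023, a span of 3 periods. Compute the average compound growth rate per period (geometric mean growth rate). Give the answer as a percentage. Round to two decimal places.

18.50%

Growth factor = (177.9/106.9)^(1/3) = (1.664172)^(1/3) = 1.185039
Growth rate = 1.185039 − 1 = 0.185039 = 18.5039%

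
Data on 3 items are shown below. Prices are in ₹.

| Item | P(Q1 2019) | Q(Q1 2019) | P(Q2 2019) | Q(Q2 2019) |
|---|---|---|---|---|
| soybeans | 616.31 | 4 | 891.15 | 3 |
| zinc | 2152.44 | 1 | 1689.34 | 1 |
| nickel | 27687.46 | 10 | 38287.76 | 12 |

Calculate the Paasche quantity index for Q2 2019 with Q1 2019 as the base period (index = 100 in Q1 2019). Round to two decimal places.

119.50

Paasche quantity index uses current-period prices as weights.
ΣP(Q2 2019)·Q(Q2 2019) = 891.15×3 + 1689.34×1 + 38287.76×12 = 2673.45 + 1689.34 + 459453.12 = 463815.91
ΣP(Q2 2019)·Q(Q1 2019) = 891.15×4 + 1689.34×1 + 38287.76×10 = 3564.6 + 1689.34 + 382877.6 = 388131.54
Index = 463815.91 / 388131.54 × 100 = 119.4997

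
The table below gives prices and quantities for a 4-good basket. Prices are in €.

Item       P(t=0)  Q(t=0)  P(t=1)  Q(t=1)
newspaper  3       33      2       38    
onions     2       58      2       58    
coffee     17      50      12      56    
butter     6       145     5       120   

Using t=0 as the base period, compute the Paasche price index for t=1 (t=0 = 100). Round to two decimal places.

76.97

Paasche price index uses current-period quantities as weights.
ΣP(t=1)·Q(t=1) = 2×38 + 2×58 + 12×56 + 5×120 = 76 + 116 + 672 + 600 = 1464
ΣP(t=0)·Q(t=1) = 3×38 + 2×58 + 17×56 + 6×120 = 114 + 116 + 952 + 720 = 1902
Index = 1464 / 1902 × 100 = 76.9716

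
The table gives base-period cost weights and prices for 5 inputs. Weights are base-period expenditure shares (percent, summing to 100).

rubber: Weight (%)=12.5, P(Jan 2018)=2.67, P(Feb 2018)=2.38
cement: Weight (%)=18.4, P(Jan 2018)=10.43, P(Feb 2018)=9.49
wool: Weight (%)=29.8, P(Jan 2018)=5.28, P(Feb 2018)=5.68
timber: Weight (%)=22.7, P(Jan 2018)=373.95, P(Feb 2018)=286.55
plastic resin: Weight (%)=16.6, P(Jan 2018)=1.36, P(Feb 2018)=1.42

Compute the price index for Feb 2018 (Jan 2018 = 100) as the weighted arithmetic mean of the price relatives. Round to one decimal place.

rubber: 12.5 × (2.38/2.67) = 12.5 × 0.891386 = 11.1423
cement: 18.4 × (9.49/10.43) = 18.4 × 0.909875 = 16.7417
wool: 29.8 × (5.68/5.28) = 29.8 × 1.075758 = 32.0576
timber: 22.7 × (286.55/373.95) = 22.7 × 0.766279 = 17.3945
plastic resin: 16.6 × (1.42/1.36) = 16.6 × 1.044118 = 17.3324
Index = Σ wᵢ·(p₁ᵢ/p₀ᵢ) = 11.1423 + 16.7417 + 32.0576 + 17.3945 + 17.3324 = 94.6685

94.7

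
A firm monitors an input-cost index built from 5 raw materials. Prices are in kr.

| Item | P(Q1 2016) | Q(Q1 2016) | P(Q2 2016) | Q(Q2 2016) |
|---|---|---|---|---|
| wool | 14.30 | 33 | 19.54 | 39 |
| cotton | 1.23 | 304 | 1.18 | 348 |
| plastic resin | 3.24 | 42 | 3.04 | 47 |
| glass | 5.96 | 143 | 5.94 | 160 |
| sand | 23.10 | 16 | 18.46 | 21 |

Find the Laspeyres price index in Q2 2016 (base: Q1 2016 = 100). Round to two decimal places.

103.28

Laspeyres price index uses base-period quantities as weights.
ΣP(Q2 2016)·Q(Q1 2016) = 19.54×33 + 1.18×304 + 3.04×42 + 5.94×143 + 18.46×16 = 644.82 + 358.72 + 127.68 + 849.42 + 295.36 = 2276
ΣP(Q1 2016)·Q(Q1 2016) = 14.30×33 + 1.23×304 + 3.24×42 + 5.96×143 + 23.10×16 = 471.9 + 373.92 + 136.08 + 852.28 + 369.6 = 2203.78
Index = 2276 / 2203.78 × 100 = 103.2771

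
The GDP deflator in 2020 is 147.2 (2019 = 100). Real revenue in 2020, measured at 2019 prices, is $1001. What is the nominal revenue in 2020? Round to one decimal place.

Nominal = Real × (Index/100) = 1001 × (147.2/100)
        = 1001 × 1.472 = 1473.4720

1473.5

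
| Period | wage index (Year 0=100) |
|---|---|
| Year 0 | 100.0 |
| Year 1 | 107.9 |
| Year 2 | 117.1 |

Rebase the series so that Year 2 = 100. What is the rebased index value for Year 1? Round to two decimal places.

92.14

Rebased(Year 1) = 107.9 / 117.1 × 100 = 92.1435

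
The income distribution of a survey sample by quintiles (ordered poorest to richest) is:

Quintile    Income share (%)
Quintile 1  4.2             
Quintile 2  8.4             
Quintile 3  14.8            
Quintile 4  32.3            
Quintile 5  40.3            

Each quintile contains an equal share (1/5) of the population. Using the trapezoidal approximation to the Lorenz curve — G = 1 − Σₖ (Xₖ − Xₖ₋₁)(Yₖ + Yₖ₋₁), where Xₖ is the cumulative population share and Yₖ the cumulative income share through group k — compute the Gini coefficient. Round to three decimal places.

0.384

Cumulative income shares Yₖ: 0.0420, 0.1260, 0.2740, 0.5970, 1.0000
Σ (Xₖ−Xₖ₋₁)(Yₖ+Yₖ₋₁) = (1/5)(0.0420+0.0000) + (1/5)(0.1260+0.0420) + (1/5)(0.2740+0.1260) + (1/5)(0.5970+0.2740) + (1/5)(1.0000+0.5970)
  = 0.0084 + 0.0336 + 0.0800 + 0.1742 + 0.3194 = 0.6156
G = 1 − 0.6156 = 0.3844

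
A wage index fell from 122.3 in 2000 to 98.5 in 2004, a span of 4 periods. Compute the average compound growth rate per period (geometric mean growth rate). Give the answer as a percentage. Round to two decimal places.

-5.27%

Growth factor = (98.5/122.3)^(1/4) = (0.805397)^(1/4) = 0.947333
Growth rate = 0.947333 − 1 = -0.052667 = -5.2667%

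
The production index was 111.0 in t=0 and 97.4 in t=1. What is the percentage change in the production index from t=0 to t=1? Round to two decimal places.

Change = (97.4 − 111.0) / 111.0 × 100
       = -13.6 / 111.0 × 100 = -12.2523%

-12.25%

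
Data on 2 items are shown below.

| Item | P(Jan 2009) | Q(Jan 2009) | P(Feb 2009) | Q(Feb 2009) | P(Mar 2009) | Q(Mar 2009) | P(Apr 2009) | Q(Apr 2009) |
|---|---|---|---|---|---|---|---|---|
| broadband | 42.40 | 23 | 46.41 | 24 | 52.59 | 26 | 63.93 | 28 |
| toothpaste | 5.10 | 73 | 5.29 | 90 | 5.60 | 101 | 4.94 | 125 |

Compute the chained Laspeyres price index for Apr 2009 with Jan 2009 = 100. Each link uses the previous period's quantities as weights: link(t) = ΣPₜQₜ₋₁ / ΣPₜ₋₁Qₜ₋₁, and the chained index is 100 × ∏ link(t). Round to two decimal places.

Link Jan 2009→Feb 2009:
ΣP(Feb 2009)Q(Jan 2009) = 46.41×23 + 5.29×73 = 1067.43 + 386.17 = 1453.6
ΣP(Jan 2009)Q(Jan 2009) = 42.40×23 + 5.10×73 = 975.2 + 372.3 = 1347.5
link = 1453.6/1347.5 = 1.078738
Link Feb 2009→Mar 2009:
ΣP(Mar 2009)Q(Feb 2009) = 52.59×24 + 5.60×90 = 1262.16 + 504 = 1766.16
ΣP(Feb 2009)Q(Feb 2009) = 46.41×24 + 5.29×90 = 1113.84 + 476.1 = 1589.94
link = 1766.16/1589.94 = 1.110834
Link Mar 2009→Apr 2009:
ΣP(Apr 2009)Q(Mar 2009) = 63.93×26 + 4.94×101 = 1662.18 + 498.94 = 2161.12
ΣP(Mar 2009)Q(Mar 2009) = 52.59×26 + 5.60×101 = 1367.34 + 565.6 = 1932.94
link = 2161.12/1932.94 = 1.118048
Chained index = 100 × 1.078738 × 1.110834 × 1.118048 = 133.9757

133.98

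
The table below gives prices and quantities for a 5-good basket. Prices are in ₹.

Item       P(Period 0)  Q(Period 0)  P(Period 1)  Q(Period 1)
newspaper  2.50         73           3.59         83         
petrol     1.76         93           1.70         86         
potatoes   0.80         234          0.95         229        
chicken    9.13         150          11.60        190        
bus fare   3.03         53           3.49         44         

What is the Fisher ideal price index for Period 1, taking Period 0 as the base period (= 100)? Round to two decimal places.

Laspeyres component (base-period weights):
ΣP(Period 1)Q(Period 0) = 3.59×73 + 1.70×93 + 0.95×234 + 11.60×150 + 3.49×53 = 262.07 + 158.1 + 222.3 + 1740 + 184.97 = 2567.44
ΣP(Period 0)Q(Period 0) = 2.50×73 + 1.76×93 + 0.80×234 + 9.13×150 + 3.03×53 = 182.5 + 163.68 + 187.2 + 1369.5 + 160.59 = 2063.47
L = 2567.44 / 2063.47 × 100 = 124.4234
Paasche component (current-period weights):
ΣP(Period 1)Q(Period 1) = 3.59×83 + 1.70×86 + 0.95×229 + 11.60×190 + 3.49×44 = 297.97 + 146.2 + 217.55 + 2204 + 153.56 = 3019.28
ΣP(Period 0)Q(Period 1) = 2.50×83 + 1.76×86 + 0.80×229 + 9.13×190 + 3.03×44 = 207.5 + 151.36 + 183.2 + 1734.7 + 133.32 = 2410.08
P = 3019.28 / 2410.08 × 100 = 125.2772
Fisher = √(L × P) = √(124.4234 × 125.2772) = 124.8496

124.85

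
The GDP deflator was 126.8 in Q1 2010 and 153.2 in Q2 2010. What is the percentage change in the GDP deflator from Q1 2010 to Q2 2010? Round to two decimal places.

20.82%

Change = (153.2 − 126.8) / 126.8 × 100
       = 26.4 / 126.8 × 100 = 20.8202%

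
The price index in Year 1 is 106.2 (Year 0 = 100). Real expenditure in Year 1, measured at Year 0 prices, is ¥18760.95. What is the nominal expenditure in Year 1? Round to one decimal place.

19924.1

Nominal = Real × (Index/100) = 18760.95 × (106.2/100)
        = 18760.95 × 1.062 = 19924.1289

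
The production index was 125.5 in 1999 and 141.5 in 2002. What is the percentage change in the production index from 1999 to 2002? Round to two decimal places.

Change = (141.5 − 125.5) / 125.5 × 100
       = 16.0 / 125.5 × 100 = 12.7490%

12.75%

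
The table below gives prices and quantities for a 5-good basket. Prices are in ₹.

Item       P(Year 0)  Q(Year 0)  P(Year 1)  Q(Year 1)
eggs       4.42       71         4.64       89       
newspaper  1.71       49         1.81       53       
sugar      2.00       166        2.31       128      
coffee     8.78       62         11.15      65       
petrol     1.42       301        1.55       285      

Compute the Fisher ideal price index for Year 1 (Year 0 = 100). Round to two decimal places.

Laspeyres component (base-period weights):
ΣP(Year 1)Q(Year 0) = 4.64×71 + 1.81×49 + 2.31×166 + 11.15×62 + 1.55×301 = 329.44 + 88.69 + 383.46 + 691.3 + 466.55 = 1959.44
ΣP(Year 0)Q(Year 0) = 4.42×71 + 1.71×49 + 2.00×166 + 8.78×62 + 1.42×301 = 313.82 + 83.79 + 332 + 544.36 + 427.42 = 1701.39
L = 1959.44 / 1701.39 × 100 = 115.1670
Paasche component (current-period weights):
ΣP(Year 1)Q(Year 1) = 4.64×89 + 1.81×53 + 2.31×128 + 11.15×65 + 1.55×285 = 412.96 + 95.93 + 295.68 + 724.75 + 441.75 = 1971.07
ΣP(Year 0)Q(Year 1) = 4.42×89 + 1.71×53 + 2.00×128 + 8.78×65 + 1.42×285 = 393.38 + 90.63 + 256 + 570.7 + 404.7 = 1715.41
P = 1971.07 / 1715.41 × 100 = 114.9037
Fisher = √(L × P) = √(115.1670 × 114.9037) = 115.0353

115.04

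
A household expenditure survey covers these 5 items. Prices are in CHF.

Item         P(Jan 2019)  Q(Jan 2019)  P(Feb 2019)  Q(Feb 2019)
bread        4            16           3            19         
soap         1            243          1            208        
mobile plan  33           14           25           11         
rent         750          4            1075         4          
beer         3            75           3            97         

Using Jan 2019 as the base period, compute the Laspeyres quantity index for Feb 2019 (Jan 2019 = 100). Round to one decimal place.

98.6

Laspeyres quantity index uses base-period prices as weights.
ΣP(Jan 2019)·Q(Feb 2019) = 4×19 + 1×208 + 33×11 + 750×4 + 3×97 = 76 + 208 + 363 + 3000 + 291 = 3938
ΣP(Jan 2019)·Q(Jan 2019) = 4×16 + 1×243 + 33×14 + 750×4 + 3×75 = 64 + 243 + 462 + 3000 + 225 = 3994
Index = 3938 / 3994 × 100 = 98.5979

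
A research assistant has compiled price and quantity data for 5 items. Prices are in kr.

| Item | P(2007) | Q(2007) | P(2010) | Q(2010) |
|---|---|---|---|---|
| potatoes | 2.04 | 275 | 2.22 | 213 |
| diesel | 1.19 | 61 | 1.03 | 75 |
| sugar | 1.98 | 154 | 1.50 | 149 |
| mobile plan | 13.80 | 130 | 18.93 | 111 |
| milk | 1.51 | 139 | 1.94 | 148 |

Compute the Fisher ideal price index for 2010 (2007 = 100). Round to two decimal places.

123.19

Laspeyres component (base-period weights):
ΣP(2010)Q(2007) = 2.22×275 + 1.03×61 + 1.50×154 + 18.93×130 + 1.94×139 = 610.5 + 62.83 + 231 + 2460.9 + 269.66 = 3634.89
ΣP(2007)Q(2007) = 2.04×275 + 1.19×61 + 1.98×154 + 13.80×130 + 1.51×139 = 561 + 72.59 + 304.92 + 1794 + 209.89 = 2942.4
L = 3634.89 / 2942.4 × 100 = 123.5349
Paasche component (current-period weights):
ΣP(2010)Q(2010) = 2.22×213 + 1.03×75 + 1.50×149 + 18.93×111 + 1.94×148 = 472.86 + 77.25 + 223.5 + 2101.23 + 287.12 = 3161.96
ΣP(2007)Q(2010) = 2.04×213 + 1.19×75 + 1.98×149 + 13.80×111 + 1.51×148 = 434.52 + 89.25 + 295.02 + 1531.8 + 223.48 = 2574.07
P = 3161.96 / 2574.07 × 100 = 122.8389
Fisher = √(L × P) = √(123.5349 × 122.8389) = 123.1864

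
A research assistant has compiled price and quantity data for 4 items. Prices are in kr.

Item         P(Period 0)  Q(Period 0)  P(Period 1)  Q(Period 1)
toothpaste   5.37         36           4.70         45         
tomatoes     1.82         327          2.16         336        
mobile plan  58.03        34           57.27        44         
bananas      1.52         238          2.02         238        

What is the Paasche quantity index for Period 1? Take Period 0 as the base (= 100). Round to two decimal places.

119.21

Paasche quantity index uses current-period prices as weights.
ΣP(Period 1)·Q(Period 1) = 4.70×45 + 2.16×336 + 57.27×44 + 2.02×238 = 211.5 + 725.76 + 2519.88 + 480.76 = 3937.9
ΣP(Period 1)·Q(Period 0) = 4.70×36 + 2.16×327 + 57.27×34 + 2.02×238 = 169.2 + 706.32 + 1947.18 + 480.76 = 3303.46
Index = 3937.9 / 3303.46 × 100 = 119.2053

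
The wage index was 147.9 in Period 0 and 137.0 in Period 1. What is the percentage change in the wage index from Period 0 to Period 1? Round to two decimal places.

Change = (137.0 − 147.9) / 147.9 × 100
       = -10.9 / 147.9 × 100 = -7.3698%

-7.37%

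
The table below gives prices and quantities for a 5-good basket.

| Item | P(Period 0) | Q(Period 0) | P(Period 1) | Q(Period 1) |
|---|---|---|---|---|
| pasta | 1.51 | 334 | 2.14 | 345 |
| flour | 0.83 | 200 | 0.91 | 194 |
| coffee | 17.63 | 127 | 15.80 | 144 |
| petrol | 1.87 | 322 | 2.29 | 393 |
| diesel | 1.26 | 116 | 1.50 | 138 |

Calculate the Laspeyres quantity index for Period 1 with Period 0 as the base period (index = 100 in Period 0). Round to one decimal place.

Laspeyres quantity index uses base-period prices as weights.
ΣP(Period 0)·Q(Period 1) = 1.51×345 + 0.83×194 + 17.63×144 + 1.87×393 + 1.26×138 = 520.95 + 161.02 + 2538.72 + 734.91 + 173.88 = 4129.48
ΣP(Period 0)·Q(Period 0) = 1.51×334 + 0.83×200 + 17.63×127 + 1.87×322 + 1.26×116 = 504.34 + 166 + 2239.01 + 602.14 + 146.16 = 3657.65
Index = 4129.48 / 3657.65 × 100 = 112.8998

112.9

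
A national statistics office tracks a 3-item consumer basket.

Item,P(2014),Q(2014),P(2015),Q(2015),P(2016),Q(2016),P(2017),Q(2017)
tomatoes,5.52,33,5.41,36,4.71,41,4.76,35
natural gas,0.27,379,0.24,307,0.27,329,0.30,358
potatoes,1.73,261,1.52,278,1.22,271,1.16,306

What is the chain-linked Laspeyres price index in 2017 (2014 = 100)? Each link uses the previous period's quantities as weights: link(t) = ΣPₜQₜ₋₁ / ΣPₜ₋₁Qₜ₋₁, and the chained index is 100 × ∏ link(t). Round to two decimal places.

Link 2014→2015:
ΣP(2015)Q(2014) = 5.41×33 + 0.24×379 + 1.52×261 = 178.53 + 90.96 + 396.72 = 666.21
ΣP(2014)Q(2014) = 5.52×33 + 0.27×379 + 1.73×261 = 182.16 + 102.33 + 451.53 = 736.02
link = 666.21/736.02 = 0.905152
Link 2015→2016:
ΣP(2016)Q(2015) = 4.71×36 + 0.27×307 + 1.22×278 = 169.56 + 82.89 + 339.16 = 591.61
ΣP(2015)Q(2015) = 5.41×36 + 0.24×307 + 1.52×278 = 194.76 + 73.68 + 422.56 = 691
link = 591.61/691 = 0.856165
Link 2016→2017:
ΣP(2017)Q(2016) = 4.76×41 + 0.30×329 + 1.16×271 = 195.16 + 98.7 + 314.36 = 608.22
ΣP(2016)Q(2016) = 4.71×41 + 0.27×329 + 1.22×271 = 193.11 + 88.83 + 330.62 = 612.56
link = 608.22/612.56 = 0.992915
Chained index = 100 × 0.905152 × 0.856165 × 0.992915 = 76.9469

76.95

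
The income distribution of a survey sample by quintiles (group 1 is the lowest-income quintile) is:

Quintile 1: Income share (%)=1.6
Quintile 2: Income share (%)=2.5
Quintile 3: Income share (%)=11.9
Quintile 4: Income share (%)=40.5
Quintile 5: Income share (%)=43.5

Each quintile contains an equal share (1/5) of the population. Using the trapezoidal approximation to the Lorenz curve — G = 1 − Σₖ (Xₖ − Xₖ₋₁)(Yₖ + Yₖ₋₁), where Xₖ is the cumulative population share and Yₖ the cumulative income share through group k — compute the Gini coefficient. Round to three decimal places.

Cumulative income shares Yₖ: 0.0160, 0.0410, 0.1600, 0.5650, 1.0000
Σ (Xₖ−Xₖ₋₁)(Yₖ+Yₖ₋₁) = (1/5)(0.0160+0.0000) + (1/5)(0.0410+0.0160) + (1/5)(0.1600+0.0410) + (1/5)(0.5650+0.1600) + (1/5)(1.0000+0.5650)
  = 0.0032 + 0.0114 + 0.0402 + 0.1450 + 0.3130 = 0.5128
G = 1 − 0.5128 = 0.4872

0.487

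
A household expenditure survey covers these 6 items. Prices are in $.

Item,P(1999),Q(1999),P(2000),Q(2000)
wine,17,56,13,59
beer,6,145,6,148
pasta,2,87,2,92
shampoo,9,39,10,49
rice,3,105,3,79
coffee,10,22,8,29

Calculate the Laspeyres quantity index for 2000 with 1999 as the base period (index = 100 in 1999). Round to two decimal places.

Laspeyres quantity index uses base-period prices as weights.
ΣP(1999)·Q(2000) = 17×59 + 6×148 + 2×92 + 9×49 + 3×79 + 10×29 = 1003 + 888 + 184 + 441 + 237 + 290 = 3043
ΣP(1999)·Q(1999) = 17×56 + 6×145 + 2×87 + 9×39 + 3×105 + 10×22 = 952 + 870 + 174 + 351 + 315 + 220 = 2882
Index = 3043 / 2882 × 100 = 105.5864

105.59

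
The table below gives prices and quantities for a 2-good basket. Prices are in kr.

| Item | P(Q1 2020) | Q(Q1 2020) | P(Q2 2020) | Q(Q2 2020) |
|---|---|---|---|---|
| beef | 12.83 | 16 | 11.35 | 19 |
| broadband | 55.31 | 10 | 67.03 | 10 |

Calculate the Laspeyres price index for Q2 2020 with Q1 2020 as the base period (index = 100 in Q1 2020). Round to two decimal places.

112.33

Laspeyres price index uses base-period quantities as weights.
ΣP(Q2 2020)·Q(Q1 2020) = 11.35×16 + 67.03×10 = 181.6 + 670.3 = 851.9
ΣP(Q1 2020)·Q(Q1 2020) = 12.83×16 + 55.31×10 = 205.28 + 553.1 = 758.38
Index = 851.9 / 758.38 × 100 = 112.3315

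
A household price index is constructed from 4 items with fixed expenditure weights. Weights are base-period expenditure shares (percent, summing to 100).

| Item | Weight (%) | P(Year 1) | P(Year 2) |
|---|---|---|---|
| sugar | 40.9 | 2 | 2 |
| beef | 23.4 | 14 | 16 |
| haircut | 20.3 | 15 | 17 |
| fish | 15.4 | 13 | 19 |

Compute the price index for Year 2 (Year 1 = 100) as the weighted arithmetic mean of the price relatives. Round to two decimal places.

113.16

sugar: 40.9 × (2/2) = 40.9 × 1.000000 = 40.9000
beef: 23.4 × (16/14) = 23.4 × 1.142857 = 26.7429
haircut: 20.3 × (17/15) = 20.3 × 1.133333 = 23.0067
fish: 15.4 × (19/13) = 15.4 × 1.461538 = 22.5077
Index = Σ wᵢ·(p₁ᵢ/p₀ᵢ) = 40.9000 + 26.7429 + 23.0067 + 22.5077 = 113.1572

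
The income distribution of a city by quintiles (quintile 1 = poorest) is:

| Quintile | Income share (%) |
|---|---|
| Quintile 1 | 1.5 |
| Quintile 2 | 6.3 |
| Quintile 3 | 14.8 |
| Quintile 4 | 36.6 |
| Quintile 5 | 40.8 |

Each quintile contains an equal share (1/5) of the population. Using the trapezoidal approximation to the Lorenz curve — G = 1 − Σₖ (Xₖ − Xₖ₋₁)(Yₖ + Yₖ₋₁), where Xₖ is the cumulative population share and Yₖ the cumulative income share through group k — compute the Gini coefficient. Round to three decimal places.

0.436

Cumulative income shares Yₖ: 0.0150, 0.0780, 0.2260, 0.5920, 1.0000
Σ (Xₖ−Xₖ₋₁)(Yₖ+Yₖ₋₁) = (1/5)(0.0150+0.0000) + (1/5)(0.0780+0.0150) + (1/5)(0.2260+0.0780) + (1/5)(0.5920+0.2260) + (1/5)(1.0000+0.5920)
  = 0.0030 + 0.0186 + 0.0608 + 0.1636 + 0.3184 = 0.5644
G = 1 − 0.5644 = 0.4356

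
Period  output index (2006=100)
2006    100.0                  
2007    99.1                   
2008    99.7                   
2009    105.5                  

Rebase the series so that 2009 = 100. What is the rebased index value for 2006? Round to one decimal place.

Rebased(2006) = 100.0 / 105.5 × 100 = 94.7867

94.8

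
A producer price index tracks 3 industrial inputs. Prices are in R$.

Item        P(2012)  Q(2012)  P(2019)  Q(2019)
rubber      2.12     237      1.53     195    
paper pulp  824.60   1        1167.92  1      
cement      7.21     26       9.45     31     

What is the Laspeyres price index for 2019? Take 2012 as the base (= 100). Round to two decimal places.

117.28

Laspeyres price index uses base-period quantities as weights.
ΣP(2019)·Q(2012) = 1.53×237 + 1167.92×1 + 9.45×26 = 362.61 + 1167.92 + 245.7 = 1776.23
ΣP(2012)·Q(2012) = 2.12×237 + 824.60×1 + 7.21×26 = 502.44 + 824.6 + 187.46 = 1514.5
Index = 1776.23 / 1514.5 × 100 = 117.2816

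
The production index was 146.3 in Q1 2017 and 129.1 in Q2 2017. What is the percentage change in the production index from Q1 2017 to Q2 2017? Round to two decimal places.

Change = (129.1 − 146.3) / 146.3 × 100
       = -17.2 / 146.3 × 100 = -11.7567%

-11.76%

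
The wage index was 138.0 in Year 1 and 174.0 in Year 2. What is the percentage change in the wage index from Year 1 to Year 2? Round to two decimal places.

Change = (174.0 − 138.0) / 138.0 × 100
       = 36.0 / 138.0 × 100 = 26.0870%

26.09%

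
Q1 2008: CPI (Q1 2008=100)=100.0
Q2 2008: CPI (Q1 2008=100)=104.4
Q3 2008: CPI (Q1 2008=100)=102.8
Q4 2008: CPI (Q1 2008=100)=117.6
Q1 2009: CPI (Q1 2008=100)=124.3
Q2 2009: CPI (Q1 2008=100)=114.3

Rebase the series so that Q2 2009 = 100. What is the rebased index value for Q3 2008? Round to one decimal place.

Rebased(Q3 2008) = 102.8 / 114.3 × 100 = 89.9388

89.9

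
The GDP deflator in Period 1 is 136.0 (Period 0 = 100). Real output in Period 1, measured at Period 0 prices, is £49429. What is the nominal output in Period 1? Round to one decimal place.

Nominal = Real × (Index/100) = 49429 × (136.0/100)
        = 49429 × 1.360 = 67223.4400

67223.4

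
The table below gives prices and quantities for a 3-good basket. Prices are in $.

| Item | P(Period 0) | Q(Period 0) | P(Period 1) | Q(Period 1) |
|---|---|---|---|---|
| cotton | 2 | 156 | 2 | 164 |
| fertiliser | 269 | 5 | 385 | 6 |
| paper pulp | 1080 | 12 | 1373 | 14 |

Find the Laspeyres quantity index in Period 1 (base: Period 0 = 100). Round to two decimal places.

116.73

Laspeyres quantity index uses base-period prices as weights.
ΣP(Period 0)·Q(Period 1) = 2×164 + 269×6 + 1080×14 = 328 + 1614 + 15120 = 17062
ΣP(Period 0)·Q(Period 0) = 2×156 + 269×5 + 1080×12 = 312 + 1345 + 12960 = 14617
Index = 17062 / 14617 × 100 = 116.7271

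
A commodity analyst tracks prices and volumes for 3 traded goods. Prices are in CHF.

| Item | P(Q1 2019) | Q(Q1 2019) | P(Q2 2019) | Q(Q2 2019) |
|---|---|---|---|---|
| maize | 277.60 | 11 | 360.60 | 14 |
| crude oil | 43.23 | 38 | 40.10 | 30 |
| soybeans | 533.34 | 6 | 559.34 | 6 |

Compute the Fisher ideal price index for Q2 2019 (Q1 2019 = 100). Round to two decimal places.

113.31

Laspeyres component (base-period weights):
ΣP(Q2 2019)Q(Q1 2019) = 360.60×11 + 40.10×38 + 559.34×6 = 3966.6 + 1523.8 + 3356.04 = 8846.44
ΣP(Q1 2019)Q(Q1 2019) = 277.60×11 + 43.23×38 + 533.34×6 = 3053.6 + 1642.74 + 3200.04 = 7896.38
L = 8846.44 / 7896.38 × 100 = 112.0316
Paasche component (current-period weights):
ΣP(Q2 2019)Q(Q2 2019) = 360.60×14 + 40.10×30 + 559.34×6 = 5048.4 + 1203 + 3356.04 = 9607.44
ΣP(Q1 2019)Q(Q2 2019) = 277.60×14 + 43.23×30 + 533.34×6 = 3886.4 + 1296.9 + 3200.04 = 8383.34
P = 9607.44 / 8383.34 × 100 = 114.6016
Fisher = √(L × P) = √(112.0316 × 114.6016) = 113.3093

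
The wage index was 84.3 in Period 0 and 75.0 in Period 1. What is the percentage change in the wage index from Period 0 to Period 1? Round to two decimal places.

-11.03%

Change = (75.0 − 84.3) / 84.3 × 100
       = -9.3 / 84.3 × 100 = -11.0320%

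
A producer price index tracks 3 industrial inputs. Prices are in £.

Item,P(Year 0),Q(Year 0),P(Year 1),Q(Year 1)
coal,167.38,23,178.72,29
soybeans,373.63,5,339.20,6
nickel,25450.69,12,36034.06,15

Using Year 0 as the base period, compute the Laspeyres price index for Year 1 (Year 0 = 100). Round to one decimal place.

140.8

Laspeyres price index uses base-period quantities as weights.
ΣP(Year 1)·Q(Year 0) = 178.72×23 + 339.20×5 + 36034.06×12 = 4110.56 + 1696 + 432408.72 = 438215.28
ΣP(Year 0)·Q(Year 0) = 167.38×23 + 373.63×5 + 25450.69×12 = 3849.74 + 1868.15 + 305408.28 = 311126.17
Index = 438215.28 / 311126.17 × 100 = 140.8481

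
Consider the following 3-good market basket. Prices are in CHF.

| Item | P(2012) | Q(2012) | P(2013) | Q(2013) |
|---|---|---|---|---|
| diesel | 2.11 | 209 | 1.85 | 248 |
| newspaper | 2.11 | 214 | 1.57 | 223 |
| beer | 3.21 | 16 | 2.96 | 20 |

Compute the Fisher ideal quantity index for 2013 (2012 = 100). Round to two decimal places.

112.42

Laspeyres component (base-period weights):
ΣP(2012)Q(2013) = 2.11×248 + 2.11×223 + 3.21×20 = 523.28 + 470.53 + 64.2 = 1058.01
ΣP(2012)Q(2012) = 2.11×209 + 2.11×214 + 3.21×16 = 440.99 + 451.54 + 51.36 = 943.89
L = 1058.01 / 943.89 × 100 = 112.0904
Paasche component (current-period weights):
ΣP(2013)Q(2013) = 1.85×248 + 1.57×223 + 2.96×20 = 458.8 + 350.11 + 59.2 = 868.11
ΣP(2013)Q(2012) = 1.85×209 + 1.57×214 + 2.96×16 = 386.65 + 335.98 + 47.36 = 769.99
P = 868.11 / 769.99 × 100 = 112.7430
Fisher = √(L × P) = √(112.0904 × 112.7430) = 112.4162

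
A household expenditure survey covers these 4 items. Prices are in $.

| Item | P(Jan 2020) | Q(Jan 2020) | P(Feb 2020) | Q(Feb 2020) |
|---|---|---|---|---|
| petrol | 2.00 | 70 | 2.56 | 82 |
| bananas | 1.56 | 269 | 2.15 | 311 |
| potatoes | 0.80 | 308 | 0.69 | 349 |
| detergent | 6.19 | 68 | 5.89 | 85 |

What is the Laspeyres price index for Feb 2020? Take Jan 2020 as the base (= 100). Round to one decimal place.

Laspeyres price index uses base-period quantities as weights.
ΣP(Feb 2020)·Q(Jan 2020) = 2.56×70 + 2.15×269 + 0.69×308 + 5.89×68 = 179.2 + 578.35 + 212.52 + 400.52 = 1370.59
ΣP(Jan 2020)·Q(Jan 2020) = 2.00×70 + 1.56×269 + 0.80×308 + 6.19×68 = 140 + 419.64 + 246.4 + 420.92 = 1226.96
Index = 1370.59 / 1226.96 × 100 = 111.7062

111.7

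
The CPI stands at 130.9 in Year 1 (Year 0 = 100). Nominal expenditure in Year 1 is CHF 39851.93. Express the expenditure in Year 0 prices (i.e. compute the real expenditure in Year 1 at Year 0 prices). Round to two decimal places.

Real = Nominal ÷ (Index/100) = 39851.93 ÷ (130.9/100)
     = 39851.93 ÷ 1.309 = 30444.5607

30444.56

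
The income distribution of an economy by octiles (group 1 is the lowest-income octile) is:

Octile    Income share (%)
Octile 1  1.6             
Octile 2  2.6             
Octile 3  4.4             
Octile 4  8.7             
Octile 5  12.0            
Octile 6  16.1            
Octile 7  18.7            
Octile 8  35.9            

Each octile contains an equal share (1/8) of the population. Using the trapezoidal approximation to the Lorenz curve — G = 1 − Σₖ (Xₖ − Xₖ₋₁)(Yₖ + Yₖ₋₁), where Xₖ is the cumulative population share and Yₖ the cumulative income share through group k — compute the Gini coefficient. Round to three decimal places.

0.449

Cumulative income shares Yₖ: 0.0160, 0.0420, 0.0860, 0.1730, 0.2930, 0.4540, 0.6410, 1.0000
Σ (Xₖ−Xₖ₋₁)(Yₖ+Yₖ₋₁) = (1/8)(0.0160+0.0000) + (1/8)(0.0420+0.0160) + (1/8)(0.0860+0.0420) + (1/8)(0.1730+0.0860) + (1/8)(0.2930+0.1730) + (1/8)(0.4540+0.2930) + (1/8)(0.6410+0.4540) + (1/8)(1.0000+0.6410)
  = 0.0020 + 0.0073 + 0.0160 + 0.0324 + 0.0582 + 0.0934 + 0.1369 + 0.2051 = 0.5513
G = 1 − 0.5513 = 0.4487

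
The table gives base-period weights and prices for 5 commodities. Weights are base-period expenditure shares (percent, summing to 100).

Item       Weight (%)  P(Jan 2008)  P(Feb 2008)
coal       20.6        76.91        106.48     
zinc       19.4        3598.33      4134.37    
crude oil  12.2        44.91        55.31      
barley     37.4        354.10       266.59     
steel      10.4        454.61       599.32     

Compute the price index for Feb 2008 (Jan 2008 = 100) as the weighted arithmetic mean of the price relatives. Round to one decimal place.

107.7

coal: 20.6 × (106.48/76.91) = 20.6 × 1.384475 = 28.5202
zinc: 19.4 × (4134.37/3598.33) = 19.4 × 1.148969 = 22.2900
crude oil: 12.2 × (55.31/44.91) = 12.2 × 1.231574 = 15.0252
barley: 37.4 × (266.59/354.10) = 37.4 × 0.752866 = 28.1572
steel: 10.4 × (599.32/454.61) = 10.4 × 1.318317 = 13.7105
Index = Σ wᵢ·(p₁ᵢ/p₀ᵢ) = 28.5202 + 22.2900 + 15.0252 + 28.1572 + 13.7105 = 107.7031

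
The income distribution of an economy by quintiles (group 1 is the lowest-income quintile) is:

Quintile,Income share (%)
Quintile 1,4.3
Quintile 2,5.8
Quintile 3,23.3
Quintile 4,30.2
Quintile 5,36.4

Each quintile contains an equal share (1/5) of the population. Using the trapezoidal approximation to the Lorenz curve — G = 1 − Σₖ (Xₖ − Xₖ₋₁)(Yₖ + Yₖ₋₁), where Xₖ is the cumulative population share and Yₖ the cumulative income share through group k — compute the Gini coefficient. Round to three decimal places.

Cumulative income shares Yₖ: 0.0430, 0.1010, 0.3340, 0.6360, 1.0000
Σ (Xₖ−Xₖ₋₁)(Yₖ+Yₖ₋₁) = (1/5)(0.0430+0.0000) + (1/5)(0.1010+0.0430) + (1/5)(0.3340+0.1010) + (1/5)(0.6360+0.3340) + (1/5)(1.0000+0.6360)
  = 0.0086 + 0.0288 + 0.0870 + 0.1940 + 0.3272 = 0.6456
G = 1 − 0.6456 = 0.3544

0.354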